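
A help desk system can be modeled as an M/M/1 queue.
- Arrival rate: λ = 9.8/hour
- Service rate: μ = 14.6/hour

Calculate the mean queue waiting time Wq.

First, compute utilization: ρ = λ/μ = 9.8/14.6 = 0.6712
For M/M/1: Wq = λ/(μ(μ-λ))
Wq = 9.8/(14.6 × (14.6-9.8))
Wq = 9.8/(14.6 × 4.80)
Wq = 0.1398 hours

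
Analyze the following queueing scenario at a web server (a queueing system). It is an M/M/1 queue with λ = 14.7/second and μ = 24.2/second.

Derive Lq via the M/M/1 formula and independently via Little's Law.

Method 1 (direct): Lq = λ²/(μ(μ-λ)) = 216.09/(24.2 × 9.50) = 0.9399

Method 2 (Little's Law):
W = 1/(μ-λ) = 1/9.50 = 0.10526
Wq = W - 1/μ = 0.10526 - 0.041322 = 0.06394
Lq = λWq = 14.7 × 0.06394 = 0.9399 ✔ (matches Method 1)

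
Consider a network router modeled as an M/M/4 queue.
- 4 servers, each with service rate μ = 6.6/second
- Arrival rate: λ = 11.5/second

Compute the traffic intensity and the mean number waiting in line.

Traffic intensity: ρ = λ/(cμ) = 11.5/(4×6.6) = 0.4356
Since ρ = 0.4356 < 1, system is stable.
Offered load a = λ/μ = cρ = 11.5/6.6 = 1.7424
P₀ = [ Σₙ₌₀^3 aⁿ/n! + a^4/(4!(1-ρ)) ]⁻¹
Σ = a^0/0! + a^1/1! + a^2/2! + a^3/3! = 1.0000 + 1.7424 + 1.5180 + 0.8817 = 5.1421
a^4/(4!(1-ρ)) = 9.2176/(24 × 0.5644) = 0.6805
P₀ = 1/(5.1421 + 0.6805) = 0.1717
Lq = P₀·a^4·ρ / (4!(1-ρ)²) = 0.17174 × 9.2176 × 0.43561 / (24 × 0.31854) = 0.09020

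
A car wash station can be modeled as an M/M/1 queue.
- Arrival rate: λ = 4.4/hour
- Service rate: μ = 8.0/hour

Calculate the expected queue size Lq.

ρ = λ/μ = 4.4/8.0 = 0.5500
For M/M/1: Lq = λ²/(μ(μ-λ))
Lq = 19.36/(8.0 × 3.60)
Lq = 0.6722 cars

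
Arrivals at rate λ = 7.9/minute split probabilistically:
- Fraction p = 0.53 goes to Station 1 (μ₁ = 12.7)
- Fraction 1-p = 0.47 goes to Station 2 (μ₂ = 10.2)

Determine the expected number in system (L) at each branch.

Effective rates: λ₁ = 7.9×0.53 = 4.187, λ₂ = 7.9×0.47 = 3.713
Station 1: ρ₁ = 4.187/12.7 = 0.32969, L₁ = ρ₁/(1-ρ₁) = 0.32969/(1-0.32969) = 0.4918
Station 2: ρ₂ = 3.713/10.2 = 0.36402, L₂ = ρ₂/(1-ρ₂) = 0.36402/(1-0.36402) = 0.5724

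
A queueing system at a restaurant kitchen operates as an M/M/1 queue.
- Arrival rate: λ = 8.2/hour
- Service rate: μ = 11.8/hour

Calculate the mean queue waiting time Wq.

First, compute utilization: ρ = λ/μ = 8.2/11.8 = 0.6949
For M/M/1: Wq = λ/(μ(μ-λ))
Wq = 8.2/(11.8 × (11.8-8.2))
Wq = 8.2/(11.8 × 3.60)
Wq = 0.1930 hours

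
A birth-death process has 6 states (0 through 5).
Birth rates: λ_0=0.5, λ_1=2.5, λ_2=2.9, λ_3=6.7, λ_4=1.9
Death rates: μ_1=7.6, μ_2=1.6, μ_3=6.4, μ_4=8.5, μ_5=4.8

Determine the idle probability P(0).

Ratios P(n)/P(0) = (λ₀···λₙ₋₁)/(μ₁···μₙ):
P(1)/P(0) = (0.5)/(7.6) = 0.06579
P(2)/P(0) = (0.5×2.5)/(7.6×1.6) = 0.1028
P(3)/P(0) = (0.5×2.5×2.9)/(7.6×1.6×6.4) = 0.04658
P(4)/P(0) = (0.5×2.5×2.9×6.7)/(7.6×1.6×6.4×8.5) = 0.03672
P(5)/P(0) = (0.5×2.5×2.9×6.7×1.9)/(7.6×1.6×6.4×8.5×4.8) = 0.01453

Normalization: ∑ P(n) = 1
P(0) × (1.0000 + 0.06579 + 0.1028 + 0.04658 + 0.03672 + 0.01453) = 1
P(0) × 1.2664 = 1
P(0) = 1/1.2664 = 0.7896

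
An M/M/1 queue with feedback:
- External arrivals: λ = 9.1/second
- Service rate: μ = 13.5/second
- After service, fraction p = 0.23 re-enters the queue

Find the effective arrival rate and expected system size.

Effective arrival rate: λ_eff = λ/(1-p) = 9.1/(1-0.23) = 9.1/0.77 = 11.8182
ρ = λ_eff/μ = 11.8182/13.5 = 0.87542
L = ρ/(1-ρ) = 0.87542/(1-0.87542) = 7.0270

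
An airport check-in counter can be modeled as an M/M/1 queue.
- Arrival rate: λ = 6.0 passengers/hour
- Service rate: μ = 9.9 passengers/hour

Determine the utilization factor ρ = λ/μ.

Server utilization: ρ = λ/μ
ρ = 6.0/9.9 = 0.6061
The server is busy 60.61% of the time.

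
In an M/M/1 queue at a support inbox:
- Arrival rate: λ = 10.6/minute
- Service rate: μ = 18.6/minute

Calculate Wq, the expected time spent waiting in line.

First, compute utilization: ρ = λ/μ = 10.6/18.6 = 0.5699
For M/M/1: Wq = λ/(μ(μ-λ))
Wq = 10.6/(18.6 × (18.6-10.6))
Wq = 10.6/(18.6 × 8.00)
Wq = 0.07124 minutes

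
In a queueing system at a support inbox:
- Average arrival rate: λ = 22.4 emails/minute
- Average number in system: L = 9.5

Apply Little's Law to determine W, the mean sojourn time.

Little's Law: L = λW, so W = L/λ
W = 9.5/22.4 = 0.4241 minutes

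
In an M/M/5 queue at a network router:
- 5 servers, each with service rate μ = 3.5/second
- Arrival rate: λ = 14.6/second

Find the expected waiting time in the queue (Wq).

Traffic intensity: ρ = λ/(cμ) = 14.6/(5×3.5) = 0.8343
Since ρ = 0.8343 < 1, system is stable.
Offered load a = λ/μ = cρ = 14.6/3.5 = 4.1714
P₀ = [ Σₙ₌₀^4 aⁿ/n! + a^5/(5!(1-ρ)) ]⁻¹
Σ = a^0/0! + a^1/1! + a^2/2! + a^3/3! + a^4/4! = 1.0000 + 4.1714 + 8.7004 + 12.0977 + 12.6162 = 38.5857
a^5/(5!(1-ρ)) = 1263.0602/(120 × 0.1657143) = 63.5160
P₀ = 1/(38.5857 + 63.5160) = 0.009794
Lq = P₀·a^5·ρ / (5!(1-ρ)²) = 0.0097942 × 1263.0602 × 0.83429 / (120 × 0.027461) = 3.1319
Wq = Lq/λ = 3.1319/14.6 = 0.2145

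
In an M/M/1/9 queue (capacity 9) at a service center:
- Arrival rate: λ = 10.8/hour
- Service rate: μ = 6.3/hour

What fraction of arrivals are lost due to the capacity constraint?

ρ = λ/μ = 10.8/6.3 = 1.71429
P₀ = (1-ρ)/(1-ρ^(K+1)) = (1-1.71429)/(1-1.71429^10) = -0.7143/-218.2012 = 0.003274
P_K = P₀×ρ^K = 0.003274 × 1.71429^9 = 0.003274 × 127.8670 = 0.4186
Blocking probability = 41.86%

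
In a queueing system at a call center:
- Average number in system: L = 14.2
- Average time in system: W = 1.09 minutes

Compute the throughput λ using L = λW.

Little's Law: L = λW, so λ = L/W
λ = 14.2/1.09 = 13.0275 calls/minute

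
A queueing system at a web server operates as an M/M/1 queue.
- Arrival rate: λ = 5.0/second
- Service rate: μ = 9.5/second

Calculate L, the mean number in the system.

ρ = λ/μ = 5.0/9.5 = 0.5263
For M/M/1: L = λ/(μ-λ)
L = 5.0/(9.5-5.0) = 5.0/4.50
L = 1.1111 requests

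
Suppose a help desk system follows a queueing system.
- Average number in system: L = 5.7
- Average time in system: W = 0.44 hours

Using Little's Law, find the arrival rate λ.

Little's Law: L = λW, so λ = L/W
λ = 5.7/0.44 = 12.9545 tickets/hour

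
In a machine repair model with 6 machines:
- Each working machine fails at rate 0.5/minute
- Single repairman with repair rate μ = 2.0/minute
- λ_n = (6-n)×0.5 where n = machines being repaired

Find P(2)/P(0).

P(2)/P(0) = ∏_{i=0}^{2-1} λ_i/μ_{i+1}
= (6-0)×0.5/2.0 × (6-1)×0.5/2.0
= 1.8750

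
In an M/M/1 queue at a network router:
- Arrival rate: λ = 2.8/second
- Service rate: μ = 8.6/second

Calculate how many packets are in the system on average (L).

ρ = λ/μ = 2.8/8.6 = 0.3256
For M/M/1: L = λ/(μ-λ)
L = 2.8/(8.6-2.8) = 2.8/5.80
L = 0.4828 packets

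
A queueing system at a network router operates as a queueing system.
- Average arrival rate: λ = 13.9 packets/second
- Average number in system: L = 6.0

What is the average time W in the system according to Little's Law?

Little's Law: L = λW, so W = L/λ
W = 6.0/13.9 = 0.4317 seconds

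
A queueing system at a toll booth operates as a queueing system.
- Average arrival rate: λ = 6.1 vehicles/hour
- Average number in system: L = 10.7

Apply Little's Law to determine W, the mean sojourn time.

Little's Law: L = λW, so W = L/λ
W = 10.7/6.1 = 1.7541 hours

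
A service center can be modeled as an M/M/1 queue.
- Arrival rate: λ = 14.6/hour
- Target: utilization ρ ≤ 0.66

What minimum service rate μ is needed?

ρ = λ/μ, so μ = λ/ρ
μ ≥ 14.6/0.66 = 22.1212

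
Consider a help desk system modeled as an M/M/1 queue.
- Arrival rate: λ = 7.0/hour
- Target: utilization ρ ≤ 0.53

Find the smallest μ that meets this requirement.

ρ = λ/μ, so μ = λ/ρ
μ ≥ 7.0/0.53 = 13.2075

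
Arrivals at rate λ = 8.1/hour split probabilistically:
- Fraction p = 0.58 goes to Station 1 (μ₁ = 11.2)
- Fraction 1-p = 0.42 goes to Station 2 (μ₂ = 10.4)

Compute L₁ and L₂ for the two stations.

Effective rates: λ₁ = 8.1×0.58 = 4.698, λ₂ = 8.1×0.42 = 3.402
Station 1: ρ₁ = 4.698/11.2 = 0.41946, L₁ = ρ₁/(1-ρ₁) = 0.41946/(1-0.41946) = 0.7225
Station 2: ρ₂ = 3.402/10.4 = 0.3271, L₂ = ρ₂/(1-ρ₂) = 0.3271/(1-0.3271) = 0.4861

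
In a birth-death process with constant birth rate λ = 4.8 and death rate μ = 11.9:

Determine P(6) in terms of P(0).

For constant rates: P(n)/P(0) = (λ/μ)^n
P(6)/P(0) = (4.8/11.9)^6 = 0.40336^6 = 0.004307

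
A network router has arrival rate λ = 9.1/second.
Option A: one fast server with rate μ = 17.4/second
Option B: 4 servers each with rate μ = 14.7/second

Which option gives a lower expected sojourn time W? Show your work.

Option A: single server μ = 17.4 (M/M/1)
  ρ_A = 9.1/17.4 = 0.5230
  W_A = 1/(μ-λ) = 1/(17.4-9.1) = 1/8.30 = 0.1205

Option B: 4 servers μ = 14.7 (M/M/4)
  ρ_B = λ/(cμ) = 9.1/(4×14.7) = 0.1548
  Offered load a = λ/μ = cρ = 9.1/14.7 = 0.6190
  P₀ = [ Σₙ₌₀^3 aⁿ/n! + a^4/(4!(1-ρ)) ]⁻¹
  Σ = a^0/0! + a^1/1! + a^2/2! + a^3/3! = 1.0000 + 0.61905 + 0.19161 + 0.039539 = 1.8502
  a^4/(4!(1-ρ)) = 0.146858/(24 × 0.845238) = 0.007239
  P₀ = 1/(1.8502 + 0.007239) = 0.5384
  Lq = P₀·a^4·ρ / (4!(1-ρ)²) = 0.53838 × 0.14686 × 0.15476 / (24 × 0.71443) = 0.0007136
  Wq_B = Lq/λ = 0.0007136/9.1 = 0.00007842
  W_B = Wq_B + 1/μ = 0.00007842 + 0.06803 = 0.06811

Since W_B = 0.06811 < W_A = 0.1205, Option B (multiple servers) has the shorter time in system.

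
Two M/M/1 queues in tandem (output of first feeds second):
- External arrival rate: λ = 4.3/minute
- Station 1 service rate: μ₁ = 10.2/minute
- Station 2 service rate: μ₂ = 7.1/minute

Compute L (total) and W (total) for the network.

By Jackson's theorem, each station behaves as independent M/M/1.
Station 1: ρ₁ = 4.3/10.2 = 0.4216, L₁ = ρ₁/(1-ρ₁) = λ/(μ₁-λ) = 4.3/5.90 = 0.7288
Station 2: ρ₂ = 4.3/7.1 = 0.6056, L₂ = ρ₂/(1-ρ₂) = λ/(μ₂-λ) = 4.3/2.80 = 1.5357
Total: L = L₁ + L₂ = 0.7288 + 1.5357 = 2.2645
W = L/λ = 2.2645/4.3 = 0.5266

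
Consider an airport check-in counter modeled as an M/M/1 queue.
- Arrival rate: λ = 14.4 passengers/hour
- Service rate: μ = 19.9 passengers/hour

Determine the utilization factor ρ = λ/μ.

Server utilization: ρ = λ/μ
ρ = 14.4/19.9 = 0.7236
The server is busy 72.36% of the time.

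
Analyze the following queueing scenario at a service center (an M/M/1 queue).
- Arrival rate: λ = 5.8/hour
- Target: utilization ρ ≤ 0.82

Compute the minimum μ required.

ρ = λ/μ, so μ = λ/ρ
μ ≥ 5.8/0.82 = 7.0732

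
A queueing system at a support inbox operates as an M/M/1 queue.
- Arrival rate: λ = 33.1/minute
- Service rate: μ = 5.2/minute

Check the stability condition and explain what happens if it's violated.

Stability requires ρ = λ/(cμ) < 1
ρ = 33.1/(1 × 5.2) = 33.1/5.20 = 6.3654
Since 6.3654 ≥ 1, the system is UNSTABLE.
Queue grows without bound. Need μ > λ = 33.1.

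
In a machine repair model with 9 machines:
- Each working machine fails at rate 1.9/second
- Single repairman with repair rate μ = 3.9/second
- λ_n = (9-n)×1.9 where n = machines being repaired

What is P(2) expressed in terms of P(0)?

P(2)/P(0) = ∏_{i=0}^{2-1} λ_i/μ_{i+1}
= (9-0)×1.9/3.9 × (9-1)×1.9/3.9
= 17.0888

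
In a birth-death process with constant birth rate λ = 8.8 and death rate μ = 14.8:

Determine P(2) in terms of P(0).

For constant rates: P(n)/P(0) = (λ/μ)^n
P(2)/P(0) = (8.8/14.8)^2 = 0.5946^2 = 0.3535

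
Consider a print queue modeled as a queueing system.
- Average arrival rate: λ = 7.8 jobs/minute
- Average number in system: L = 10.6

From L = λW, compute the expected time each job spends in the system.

Little's Law: L = λW, so W = L/λ
W = 10.6/7.8 = 1.3590 minutes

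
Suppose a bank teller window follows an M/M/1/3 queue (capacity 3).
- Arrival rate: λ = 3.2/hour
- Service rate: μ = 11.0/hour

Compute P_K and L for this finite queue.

ρ = λ/μ = 3.2/11.0 = 0.2909
P₀ = (1-ρ)/(1-ρ^(K+1)) = (1-0.2909)/(1-0.2909^4) = 0.7091/0.9928 = 0.7142
P_K = P₀×ρ^K = 0.7142 × 0.2909^3 = 0.7142 × 0.02462 = 0.01758
Blocking probability P_3 = 0.01758 (1.76%)
L = ρ[1 - (K+1)ρ^K + Kρ^(K+1)] / [(1-ρ)(1-ρ^(K+1))]
L = 0.2909 × (1 - 4×0.02462 + 3×0.007161) / ((1 - 0.2909) × (1 - 0.007161)) = 0.3814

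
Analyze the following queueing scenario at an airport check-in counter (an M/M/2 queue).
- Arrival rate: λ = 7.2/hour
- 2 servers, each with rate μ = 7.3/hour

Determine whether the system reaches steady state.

Stability requires ρ = λ/(cμ) < 1
ρ = 7.2/(2 × 7.3) = 7.2/14.60 = 0.4932
Since 0.4932 < 1, the system is STABLE.
The servers are busy 49.32% of the time.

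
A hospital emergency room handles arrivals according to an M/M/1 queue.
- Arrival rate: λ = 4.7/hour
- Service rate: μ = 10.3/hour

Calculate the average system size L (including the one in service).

ρ = λ/μ = 4.7/10.3 = 0.4563
For M/M/1: L = λ/(μ-λ)
L = 4.7/(10.3-4.7) = 4.7/5.60
L = 0.8393 patients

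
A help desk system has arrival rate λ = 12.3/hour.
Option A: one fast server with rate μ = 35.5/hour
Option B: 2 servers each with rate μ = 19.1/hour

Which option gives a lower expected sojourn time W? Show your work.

Option A: single server μ = 35.5 (M/M/1)
  ρ_A = 12.3/35.5 = 0.3465
  W_A = 1/(μ-λ) = 1/(35.5-12.3) = 1/23.20 = 0.04310

Option B: 2 servers μ = 19.1 (M/M/2)
  ρ_B = λ/(cμ) = 12.3/(2×19.1) = 0.3220
  Offered load a = λ/μ = cρ = 12.3/19.1 = 0.6440
  P₀ = [ Σₙ₌₀^1 aⁿ/n! + a^2/(2!(1-ρ)) ]⁻¹
  Σ = a^0/0! + a^1/1! = 1.0000 + 0.6440 = 1.6440
  a^2/(2!(1-ρ)) = 0.4147/(2 × 0.6780) = 0.3058
  P₀ = 1/(1.6440 + 0.3058) = 0.5129
  Lq = P₀·a^2·ρ / (2!(1-ρ)²) = 0.5129 × 0.4147 × 0.3220 / (2 × 0.4597) = 0.07449
  Wq_B = Lq/λ = 0.074489/12.3 = 0.0060560
  W_B = Wq_B + 1/μ = 0.0060560 + 0.052356 = 0.05841

Since W_A = 0.04310 < W_B = 0.05841, Option A (single fast server) has the shorter time in system.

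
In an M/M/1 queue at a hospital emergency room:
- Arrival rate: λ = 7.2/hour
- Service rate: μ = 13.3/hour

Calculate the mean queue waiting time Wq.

First, compute utilization: ρ = λ/μ = 7.2/13.3 = 0.5414
For M/M/1: Wq = λ/(μ(μ-λ))
Wq = 7.2/(13.3 × (13.3-7.2))
Wq = 7.2/(13.3 × 6.10)
Wq = 0.08875 hours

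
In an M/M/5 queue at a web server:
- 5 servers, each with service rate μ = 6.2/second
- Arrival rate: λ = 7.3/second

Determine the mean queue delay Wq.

Traffic intensity: ρ = λ/(cμ) = 7.3/(5×6.2) = 0.2355
Since ρ = 0.2355 < 1, system is stable.
Offered load a = λ/μ = cρ = 7.3/6.2 = 1.1774
P₀ = [ Σₙ₌₀^4 aⁿ/n! + a^5/(5!(1-ρ)) ]⁻¹
Σ = a^0/0! + a^1/1! + a^2/2! + a^3/3! + a^4/4! = 1.0000 + 1.1774 + 0.6932 + 0.2720 + 0.08008 = 3.2227
a^5/(5!(1-ρ)) = 2.2629/(120 × 0.7645) = 0.02467
P₀ = 1/(3.2227 + 0.02467) = 0.3079
Lq = P₀·a^5·ρ / (5!(1-ρ)²) = 0.30794 × 2.2629 × 0.23548 / (120 × 0.58448) = 0.002340
Wq = Lq/λ = 0.002340/7.3 = 0.0003205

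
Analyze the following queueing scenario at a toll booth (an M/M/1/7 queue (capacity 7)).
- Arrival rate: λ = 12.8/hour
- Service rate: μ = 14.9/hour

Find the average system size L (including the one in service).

ρ = λ/μ = 12.8/14.9 = 0.85906
P₀ = (1-ρ)/(1-ρ^(K+1)) = (1-0.85906)/(1-0.85906^8) = 0.14094/0.70339 = 0.2004
P_K = P₀×ρ^K = 0.20037 × 0.85906^7 = 0.20037 × 0.34527 = 0.06918
L = ρ[1 - (K+1)ρ^K + Kρ^(K+1)] / [(1-ρ)(1-ρ^(K+1))]
L = 0.85906 × (1 - 8×0.345274 + 7×0.296611) / ((1 - 0.85906) × (1 - 0.296611)) = 2.7217 vehicles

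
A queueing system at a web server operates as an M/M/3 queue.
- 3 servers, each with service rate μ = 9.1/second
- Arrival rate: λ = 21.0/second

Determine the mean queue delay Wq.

Traffic intensity: ρ = λ/(cμ) = 21.0/(3×9.1) = 0.7692
Since ρ = 0.7692 < 1, system is stable.
Offered load a = λ/μ = cρ = 21.0/9.1 = 2.3077
P₀ = [ Σₙ₌₀^2 aⁿ/n! + a^3/(3!(1-ρ)) ]⁻¹
Σ = a^0/0! + a^1/1! + a^2/2! = 1.0000 + 2.3077 + 2.6627 = 5.9704
a^3/(3!(1-ρ)) = 12.2895/(6 × 0.23077) = 8.8757
P₀ = 1/(5.9704 + 8.8757) = 0.06736
Lq = P₀·a^3·ρ / (3!(1-ρ)²) = 0.0673575 × 12.2895 × 0.769231 / (6 × 0.0532544) = 1.9928
Wq = Lq/λ = 1.9928/21.0 = 0.09490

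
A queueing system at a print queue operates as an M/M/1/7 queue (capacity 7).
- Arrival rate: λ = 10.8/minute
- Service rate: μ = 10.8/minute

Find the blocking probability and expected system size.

ρ = λ/μ = 10.8/10.8 = 1 exactly.
With ρ = 1 the usual (1-ρ)/(1-ρ^(K+1)) form is 0/0; instead every state 0..K is equally likely.
P₀ = 1/(K+1) = 1/8 = 0.1250
P_K = P₀×ρ^K = P₀ = 0.1250
Blocking probability P_7 = 0.1250 (12.50%)
L = K/2 = 7/2 = 3.5000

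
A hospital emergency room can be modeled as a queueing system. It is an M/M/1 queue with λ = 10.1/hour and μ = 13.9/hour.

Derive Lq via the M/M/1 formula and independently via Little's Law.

Method 1 (direct): Lq = λ²/(μ(μ-λ)) = 102.01/(13.9 × 3.80) = 1.9313

Method 2 (Little's Law):
W = 1/(μ-λ) = 1/3.80 = 0.26316
Wq = W - 1/μ = 0.26316 - 0.071942 = 0.19122
Lq = λWq = 10.1 × 0.19122 = 1.9313 ✔ (matches Method 1)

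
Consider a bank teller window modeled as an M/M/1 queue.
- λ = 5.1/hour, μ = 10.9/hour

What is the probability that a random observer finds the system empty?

ρ = λ/μ = 5.1/10.9 = 0.4679
P(0) = 1 - ρ = 1 - 0.4679 = 0.5321
The server is idle 53.21% of the time.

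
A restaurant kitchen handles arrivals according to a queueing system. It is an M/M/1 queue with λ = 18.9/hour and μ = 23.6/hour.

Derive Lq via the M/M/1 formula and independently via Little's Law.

Method 1 (direct): Lq = λ²/(μ(μ-λ)) = 357.21/(23.6 × 4.70) = 3.2204

Method 2 (Little's Law):
W = 1/(μ-λ) = 1/4.70 = 0.212766
Wq = W - 1/μ = 0.212766 - 0.0423729 = 0.17039
Lq = λWq = 18.9 × 0.17039 = 3.2204 ✔ (matches Method 1)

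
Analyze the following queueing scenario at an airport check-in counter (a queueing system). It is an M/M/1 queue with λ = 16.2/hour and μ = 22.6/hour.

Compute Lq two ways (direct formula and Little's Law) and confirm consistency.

Method 1 (direct): Lq = λ²/(μ(μ-λ)) = 262.44/(22.6 × 6.40) = 1.8144

Method 2 (Little's Law):
W = 1/(μ-λ) = 1/6.40 = 0.1562
Wq = W - 1/μ = 0.1562 - 0.04425 = 0.1120
Lq = λWq = 16.2 × 0.1120 = 1.8144 ✔ (matches Method 1)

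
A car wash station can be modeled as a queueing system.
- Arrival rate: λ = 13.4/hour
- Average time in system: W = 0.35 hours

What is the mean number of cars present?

Little's Law: L = λW
L = 13.4 × 0.35 = 4.6900 cars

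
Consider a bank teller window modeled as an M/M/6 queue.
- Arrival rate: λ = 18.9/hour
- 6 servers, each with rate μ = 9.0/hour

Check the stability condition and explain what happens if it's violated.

Stability requires ρ = λ/(cμ) < 1
ρ = 18.9/(6 × 9.0) = 18.9/54.00 = 0.3500
Since 0.3500 < 1, the system is STABLE.
The servers are busy 35.00% of the time.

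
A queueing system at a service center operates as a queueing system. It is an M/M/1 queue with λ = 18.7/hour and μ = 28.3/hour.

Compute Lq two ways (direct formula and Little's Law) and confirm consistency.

Method 1 (direct): Lq = λ²/(μ(μ-λ)) = 349.69/(28.3 × 9.60) = 1.2871

Method 2 (Little's Law):
W = 1/(μ-λ) = 1/9.60 = 0.10417
Wq = W - 1/μ = 0.10417 - 0.035336 = 0.06883
Lq = λWq = 18.7 × 0.06883 = 1.2871 ✔ (matches Method 1)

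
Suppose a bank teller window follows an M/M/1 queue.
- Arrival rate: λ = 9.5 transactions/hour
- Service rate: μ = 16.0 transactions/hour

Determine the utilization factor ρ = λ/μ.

Server utilization: ρ = λ/μ
ρ = 9.5/16.0 = 0.5938
The server is busy 59.38% of the time.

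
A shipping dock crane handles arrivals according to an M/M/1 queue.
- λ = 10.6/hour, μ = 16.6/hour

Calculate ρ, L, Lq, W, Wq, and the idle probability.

Step 1: ρ = λ/μ = 10.6/16.6 = 0.6386
Step 2: L = λ/(μ-λ) = 10.6/6.00 = 1.7667
Step 3: Lq = λ²/(μ(μ-λ)) = 112.36/(16.6×6.00) = 1.1281
Step 4: W = 1/(μ-λ) = 1/6.00 = 0.16667
Step 5: Wq = λ/(μ(μ-λ)) = 10.6/(16.6×6.00) = 0.1064
Step 6: P(0) = 1-ρ = 0.3614
Verify: L = λW = 10.6×0.16667 = 1.7667 ✔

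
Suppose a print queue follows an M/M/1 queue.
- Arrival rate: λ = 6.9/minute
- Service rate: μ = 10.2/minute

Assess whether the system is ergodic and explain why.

Stability requires ρ = λ/(cμ) < 1
ρ = 6.9/(1 × 10.2) = 6.9/10.20 = 0.6765
Since 0.6765 < 1, the system is STABLE.
The server is busy 67.65% of the time.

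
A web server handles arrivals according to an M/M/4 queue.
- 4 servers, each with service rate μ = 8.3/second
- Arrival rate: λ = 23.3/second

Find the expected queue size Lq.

Traffic intensity: ρ = λ/(cμ) = 23.3/(4×8.3) = 0.7018
Since ρ = 0.7018 < 1, system is stable.
Offered load a = λ/μ = cρ = 23.3/8.3 = 2.8072
P₀ = [ Σₙ₌₀^3 aⁿ/n! + a^4/(4!(1-ρ)) ]⁻¹
Σ = a^0/0! + a^1/1! + a^2/2! + a^3/3! = 1.0000 + 2.8072 + 3.9403 + 3.6871 = 11.4346
a^4/(4!(1-ρ)) = 62.1028/(24 × 0.29819) = 8.6777
P₀ = 1/(11.4346 + 8.6777) = 0.04972
Lq = P₀·a^4·ρ / (4!(1-ρ)²) = 0.049721 × 62.1028 × 0.70181 / (24 × 0.088919) = 1.0155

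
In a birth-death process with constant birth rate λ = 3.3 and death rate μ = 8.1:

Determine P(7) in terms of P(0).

For constant rates: P(n)/P(0) = (λ/μ)^n
P(7)/P(0) = (3.3/8.1)^7 = 0.4074^7 = 0.001863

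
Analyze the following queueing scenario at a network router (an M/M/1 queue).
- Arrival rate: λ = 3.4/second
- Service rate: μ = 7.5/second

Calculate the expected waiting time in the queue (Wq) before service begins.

First, compute utilization: ρ = λ/μ = 3.4/7.5 = 0.4533
For M/M/1: Wq = λ/(μ(μ-λ))
Wq = 3.4/(7.5 × (7.5-3.4))
Wq = 3.4/(7.5 × 4.10)
Wq = 0.1106 seconds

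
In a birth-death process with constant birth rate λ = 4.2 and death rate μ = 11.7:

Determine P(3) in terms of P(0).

For constant rates: P(n)/P(0) = (λ/μ)^n
P(3)/P(0) = (4.2/11.7)^3 = 0.35897^3 = 0.04626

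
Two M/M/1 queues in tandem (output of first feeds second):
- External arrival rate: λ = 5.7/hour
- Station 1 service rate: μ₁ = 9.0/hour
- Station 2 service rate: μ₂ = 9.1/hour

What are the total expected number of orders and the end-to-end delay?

By Jackson's theorem, each station behaves as independent M/M/1.
Station 1: ρ₁ = 5.7/9.0 = 0.6333, L₁ = ρ₁/(1-ρ₁) = λ/(μ₁-λ) = 5.7/3.30 = 1.72727
Station 2: ρ₂ = 5.7/9.1 = 0.6264, L₂ = ρ₂/(1-ρ₂) = λ/(μ₂-λ) = 5.7/3.40 = 1.67647
Total: L = L₁ + L₂ = 1.72727 + 1.67647 = 3.4037
W = L/λ = 3.4037/5.7 = 0.5971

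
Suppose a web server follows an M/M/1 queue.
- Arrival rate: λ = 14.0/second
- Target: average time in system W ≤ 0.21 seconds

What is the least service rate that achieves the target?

For M/M/1: W = 1/(μ-λ)
Need W ≤ 0.21, so 1/(μ-λ) ≤ 0.21
μ - λ ≥ 1/0.21 = 4.7619
μ ≥ 14.0 + 4.7619 = 18.7619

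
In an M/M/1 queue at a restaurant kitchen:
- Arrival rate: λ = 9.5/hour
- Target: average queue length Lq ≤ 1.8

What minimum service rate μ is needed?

For M/M/1: Lq = λ²/(μ(μ-λ))
Need Lq ≤ 1.8, i.e. μ(μ-λ) ≥ λ²/1.8
μ² - 9.5μ - 90.25/1.8 ≥ 0  →  μ² - 9.5μ - 50.1389 ≥ 0
Quadratic formula (positive root): μ = [λ + √(λ² + 4×50.1389)]/2
Discriminant: 90.25 + 4×50.1389 = 290.8056, √290.8056 = 17.0530
μ ≥ (9.5 + 17.0530)/2 = 13.2765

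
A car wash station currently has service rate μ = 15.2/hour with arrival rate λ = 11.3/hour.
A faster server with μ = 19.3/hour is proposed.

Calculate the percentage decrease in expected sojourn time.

System 1: ρ₁ = 11.3/15.2 = 0.7434, W₁ = 1/(15.2-11.3) = 0.2564
System 2: ρ₂ = 11.3/19.3 = 0.5855, W₂ = 1/(19.3-11.3) = 0.1250
Improvement: (W₁-W₂)/W₁ = (0.2564-0.1250)/0.2564 = 51.25%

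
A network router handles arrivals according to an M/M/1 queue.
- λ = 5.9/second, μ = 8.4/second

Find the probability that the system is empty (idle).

ρ = λ/μ = 5.9/8.4 = 0.7024
P(0) = 1 - ρ = 1 - 0.7024 = 0.2976
The server is idle 29.76% of the time.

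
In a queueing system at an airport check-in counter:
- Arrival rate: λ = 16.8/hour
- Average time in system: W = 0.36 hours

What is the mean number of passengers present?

Little's Law: L = λW
L = 16.8 × 0.36 = 6.0480 passengers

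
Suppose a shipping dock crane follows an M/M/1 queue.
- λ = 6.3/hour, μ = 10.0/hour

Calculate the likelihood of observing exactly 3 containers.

ρ = λ/μ = 6.3/10.0 = 0.6300
P(n) = (1-ρ)ρⁿ
P(3) = (1-0.6300) × 0.6300^3
P(3) = 0.37000 × 0.25005
P(3) = 0.09252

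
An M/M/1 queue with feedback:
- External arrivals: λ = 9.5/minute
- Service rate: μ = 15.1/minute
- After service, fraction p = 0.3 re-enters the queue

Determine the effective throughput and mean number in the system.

Effective arrival rate: λ_eff = λ/(1-p) = 9.5/(1-0.3) = 9.5/0.70 = 13.5714
ρ = λ_eff/μ = 13.5714/15.1 = 0.89877
L = ρ/(1-ρ) = 0.89877/(1-0.89877) = 8.8785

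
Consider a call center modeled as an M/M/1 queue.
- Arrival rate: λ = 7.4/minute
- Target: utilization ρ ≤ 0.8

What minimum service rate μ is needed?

ρ = λ/μ, so μ = λ/ρ
μ ≥ 7.4/0.8 = 9.2500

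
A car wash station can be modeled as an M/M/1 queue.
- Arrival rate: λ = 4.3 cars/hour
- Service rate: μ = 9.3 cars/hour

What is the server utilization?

Server utilization: ρ = λ/μ
ρ = 4.3/9.3 = 0.4624
The server is busy 46.24% of the time.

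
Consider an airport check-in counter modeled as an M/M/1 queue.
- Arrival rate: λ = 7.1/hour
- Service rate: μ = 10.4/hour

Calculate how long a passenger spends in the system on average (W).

First, compute utilization: ρ = λ/μ = 7.1/10.4 = 0.6827
For M/M/1: W = 1/(μ-λ)
W = 1/(10.4-7.1) = 1/3.30
W = 0.3030 hours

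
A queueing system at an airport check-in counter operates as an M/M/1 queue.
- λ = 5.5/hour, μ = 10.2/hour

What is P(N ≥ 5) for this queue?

ρ = λ/μ = 5.5/10.2 = 0.5392
P(N ≥ n) = ρⁿ
P(N ≥ 5) = 0.5392^5
P(N ≥ 5) = 0.04558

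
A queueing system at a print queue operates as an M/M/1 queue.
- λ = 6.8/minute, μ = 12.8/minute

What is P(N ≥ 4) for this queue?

ρ = λ/μ = 6.8/12.8 = 0.53125
P(N ≥ n) = ρⁿ
P(N ≥ 4) = 0.53125^4
P(N ≥ 4) = 0.07965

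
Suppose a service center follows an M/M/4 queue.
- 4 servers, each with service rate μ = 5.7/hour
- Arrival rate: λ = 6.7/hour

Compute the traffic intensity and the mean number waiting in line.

Traffic intensity: ρ = λ/(cμ) = 6.7/(4×5.7) = 0.2939
Since ρ = 0.2939 < 1, system is stable.
Offered load a = λ/μ = cρ = 6.7/5.7 = 1.1754
P₀ = [ Σₙ₌₀^3 aⁿ/n! + a^4/(4!(1-ρ)) ]⁻¹
Σ = a^0/0! + a^1/1! + a^2/2! + a^3/3! = 1.0000 + 1.1754 + 0.6908 + 0.2707 = 3.1369
a^4/(4!(1-ρ)) = 1.9090/(24 × 0.7061) = 0.1126
P₀ = 1/(3.1369 + 0.1126) = 0.3077
Lq = P₀·a^4·ρ / (4!(1-ρ)²) = 0.3077 × 1.9090 × 0.2939 / (24 × 0.4986) = 0.01443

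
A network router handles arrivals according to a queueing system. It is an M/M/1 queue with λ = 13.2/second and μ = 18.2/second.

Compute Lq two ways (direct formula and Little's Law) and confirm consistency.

Method 1 (direct): Lq = λ²/(μ(μ-λ)) = 174.24/(18.2 × 5.00) = 1.9147

Method 2 (Little's Law):
W = 1/(μ-λ) = 1/5.00 = 0.2000
Wq = W - 1/μ = 0.2000 - 0.05495 = 0.14505
Lq = λWq = 13.2 × 0.14505 = 1.9147 ✔ (matches Method 1)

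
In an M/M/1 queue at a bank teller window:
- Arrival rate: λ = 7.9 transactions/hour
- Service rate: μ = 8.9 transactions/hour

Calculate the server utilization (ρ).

Server utilization: ρ = λ/μ
ρ = 7.9/8.9 = 0.8876
The server is busy 88.76% of the time.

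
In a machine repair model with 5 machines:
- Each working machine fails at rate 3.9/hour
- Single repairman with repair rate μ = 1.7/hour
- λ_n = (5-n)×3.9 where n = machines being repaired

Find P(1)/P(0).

P(1)/P(0) = ∏_{i=0}^{1-1} λ_i/μ_{i+1}
= (5-0)×3.9/1.7
= 11.4706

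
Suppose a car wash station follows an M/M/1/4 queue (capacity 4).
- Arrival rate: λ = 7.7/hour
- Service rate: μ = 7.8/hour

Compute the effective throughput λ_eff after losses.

ρ = λ/μ = 7.7/7.8 = 0.9872
P₀ = (1-ρ)/(1-ρ^(K+1)) = (1-0.9872)/(1-0.9872^5) = 0.01280/0.06238 = 0.2052
P_K = P₀×ρ^K = 0.2052 × 0.9872^4 = 0.2052 × 0.9498 = 0.1949
λ_eff = λ(1-P_K) = 7.7 × (1 - 0.19487) = 7.7 × 0.80513 = 6.1995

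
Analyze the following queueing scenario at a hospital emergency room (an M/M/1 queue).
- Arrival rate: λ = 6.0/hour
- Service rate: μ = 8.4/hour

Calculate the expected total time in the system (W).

First, compute utilization: ρ = λ/μ = 6.0/8.4 = 0.7143
For M/M/1: W = 1/(μ-λ)
W = 1/(8.4-6.0) = 1/2.40
W = 0.4167 hours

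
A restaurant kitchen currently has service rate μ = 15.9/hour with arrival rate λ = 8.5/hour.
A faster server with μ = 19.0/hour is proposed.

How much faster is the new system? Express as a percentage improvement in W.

System 1: ρ₁ = 8.5/15.9 = 0.5346, W₁ = 1/(15.9-8.5) = 0.135135
System 2: ρ₂ = 8.5/19.0 = 0.4474, W₂ = 1/(19.0-8.5) = 0.0952381
Improvement: (W₁-W₂)/W₁ = (0.135135-0.0952381)/0.135135 = 29.52%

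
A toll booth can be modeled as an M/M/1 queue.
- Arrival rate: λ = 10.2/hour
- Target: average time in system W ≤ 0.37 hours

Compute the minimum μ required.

For M/M/1: W = 1/(μ-λ)
Need W ≤ 0.37, so 1/(μ-λ) ≤ 0.37
μ - λ ≥ 1/0.37 = 2.7027
μ ≥ 10.2 + 2.7027 = 12.9027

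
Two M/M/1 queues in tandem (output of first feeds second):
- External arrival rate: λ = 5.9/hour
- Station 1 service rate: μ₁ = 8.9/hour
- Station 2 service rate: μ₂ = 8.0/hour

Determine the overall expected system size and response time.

By Jackson's theorem, each station behaves as independent M/M/1.
Station 1: ρ₁ = 5.9/8.9 = 0.6629, L₁ = ρ₁/(1-ρ₁) = λ/(μ₁-λ) = 5.9/3.00 = 1.9667
Station 2: ρ₂ = 5.9/8.0 = 0.7375, L₂ = ρ₂/(1-ρ₂) = λ/(μ₂-λ) = 5.9/2.10 = 2.8095
Total: L = L₁ + L₂ = 1.9667 + 2.8095 = 4.7762
W = L/λ = 4.7762/5.9 = 0.8095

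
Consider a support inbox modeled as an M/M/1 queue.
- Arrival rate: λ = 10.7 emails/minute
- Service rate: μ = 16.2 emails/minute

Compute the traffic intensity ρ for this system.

Server utilization: ρ = λ/μ
ρ = 10.7/16.2 = 0.6605
The server is busy 66.05% of the time.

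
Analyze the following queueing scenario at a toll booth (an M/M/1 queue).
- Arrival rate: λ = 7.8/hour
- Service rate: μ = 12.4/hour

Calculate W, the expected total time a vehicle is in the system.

First, compute utilization: ρ = λ/μ = 7.8/12.4 = 0.6290
For M/M/1: W = 1/(μ-λ)
W = 1/(12.4-7.8) = 1/4.60
W = 0.2174 hours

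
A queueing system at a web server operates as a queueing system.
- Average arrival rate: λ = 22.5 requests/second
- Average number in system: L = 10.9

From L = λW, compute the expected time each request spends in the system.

Little's Law: L = λW, so W = L/λ
W = 10.9/22.5 = 0.4844 seconds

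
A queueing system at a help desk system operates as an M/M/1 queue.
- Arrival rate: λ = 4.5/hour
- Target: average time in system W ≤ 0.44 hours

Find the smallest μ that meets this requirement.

For M/M/1: W = 1/(μ-λ)
Need W ≤ 0.44, so 1/(μ-λ) ≤ 0.44
μ - λ ≥ 1/0.44 = 2.2727
μ ≥ 4.5 + 2.2727 = 6.7727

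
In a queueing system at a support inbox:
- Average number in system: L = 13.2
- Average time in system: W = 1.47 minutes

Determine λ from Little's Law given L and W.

Little's Law: L = λW, so λ = L/W
λ = 13.2/1.47 = 8.9796 emails/minute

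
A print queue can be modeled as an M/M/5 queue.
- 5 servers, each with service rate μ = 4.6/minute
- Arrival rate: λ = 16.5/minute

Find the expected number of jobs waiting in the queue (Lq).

Traffic intensity: ρ = λ/(cμ) = 16.5/(5×4.6) = 0.7174
Since ρ = 0.7174 < 1, system is stable.
Offered load a = λ/μ = cρ = 16.5/4.6 = 3.5870
P₀ = [ Σₙ₌₀^4 aⁿ/n! + a^5/(5!(1-ρ)) ]⁻¹
Σ = a^0/0! + a^1/1! + a^2/2! + a^3/3! + a^4/4! = 1.0000 + 3.5870 + 6.4331 + 7.6918 + 6.8975 = 25.6094
a^5/(5!(1-ρ)) = 593.7868/(120 × 0.282609) = 17.5091
P₀ = 1/(25.6094 + 17.5091) = 0.02319
Lq = P₀·a^5·ρ / (5!(1-ρ)²) = 0.023192 × 593.7868 × 0.71739 / (120 × 0.079868) = 1.0308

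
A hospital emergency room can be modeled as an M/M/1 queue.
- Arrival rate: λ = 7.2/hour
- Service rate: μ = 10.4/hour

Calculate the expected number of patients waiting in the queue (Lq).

ρ = λ/μ = 7.2/10.4 = 0.6923
For M/M/1: Lq = λ²/(μ(μ-λ))
Lq = 51.84/(10.4 × 3.20)
Lq = 1.5577 patients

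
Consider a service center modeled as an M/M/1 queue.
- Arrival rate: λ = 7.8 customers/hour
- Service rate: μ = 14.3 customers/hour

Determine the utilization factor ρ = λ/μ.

Server utilization: ρ = λ/μ
ρ = 7.8/14.3 = 0.5455
The server is busy 54.55% of the time.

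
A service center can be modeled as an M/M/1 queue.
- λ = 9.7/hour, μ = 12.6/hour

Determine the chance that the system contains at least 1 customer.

ρ = λ/μ = 9.7/12.6 = 0.7698
P(N ≥ n) = ρⁿ
P(N ≥ 1) = 0.7698^1
P(N ≥ 1) = 0.7698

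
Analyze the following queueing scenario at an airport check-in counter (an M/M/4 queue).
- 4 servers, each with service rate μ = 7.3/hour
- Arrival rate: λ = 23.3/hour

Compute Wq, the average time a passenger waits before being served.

Traffic intensity: ρ = λ/(cμ) = 23.3/(4×7.3) = 0.7979
Since ρ = 0.7979 < 1, system is stable.
Offered load a = λ/μ = cρ = 23.3/7.3 = 3.1918
P₀ = [ Σₙ₌₀^3 aⁿ/n! + a^4/(4!(1-ρ)) ]⁻¹
Σ = a^0/0! + a^1/1! + a^2/2! + a^3/3! = 1.0000 + 3.1918 + 5.0937 + 5.4194 = 14.7049
a^4/(4!(1-ρ)) = 103.7844/(24 × 0.2020548) = 21.4019
P₀ = 1/(14.7049 + 21.4019) = 0.02770
Lq = P₀·a^4·ρ / (4!(1-ρ)²) = 0.02770 × 103.7844 × 0.7979 / (24 × 0.04083) = 2.3408
Wq = Lq/λ = 2.3408/23.3 = 0.1005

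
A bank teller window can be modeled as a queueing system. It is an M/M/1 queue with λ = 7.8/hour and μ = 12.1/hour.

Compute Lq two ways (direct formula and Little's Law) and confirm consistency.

Method 1 (direct): Lq = λ²/(μ(μ-λ)) = 60.84/(12.1 × 4.30) = 1.1693

Method 2 (Little's Law):
W = 1/(μ-λ) = 1/4.30 = 0.23256
Wq = W - 1/μ = 0.23256 - 0.082645 = 0.14991
Lq = λWq = 7.8 × 0.14991 = 1.1693 ✔ (matches Method 1)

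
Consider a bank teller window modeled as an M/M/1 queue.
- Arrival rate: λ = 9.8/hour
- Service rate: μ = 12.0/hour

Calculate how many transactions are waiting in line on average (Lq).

ρ = λ/μ = 9.8/12.0 = 0.8167
For M/M/1: Lq = λ²/(μ(μ-λ))
Lq = 96.04/(12.0 × 2.20)
Lq = 3.6379 transactions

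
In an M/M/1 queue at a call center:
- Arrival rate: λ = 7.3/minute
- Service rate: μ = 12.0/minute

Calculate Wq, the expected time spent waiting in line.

First, compute utilization: ρ = λ/μ = 7.3/12.0 = 0.6083
For M/M/1: Wq = λ/(μ(μ-λ))
Wq = 7.3/(12.0 × (12.0-7.3))
Wq = 7.3/(12.0 × 4.70)
Wq = 0.1294 minutes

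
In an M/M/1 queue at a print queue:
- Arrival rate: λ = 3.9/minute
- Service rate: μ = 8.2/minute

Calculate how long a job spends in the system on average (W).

First, compute utilization: ρ = λ/μ = 3.9/8.2 = 0.4756
For M/M/1: W = 1/(μ-λ)
W = 1/(8.2-3.9) = 1/4.30
W = 0.2326 minutes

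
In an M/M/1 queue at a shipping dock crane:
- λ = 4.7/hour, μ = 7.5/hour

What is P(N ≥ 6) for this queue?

ρ = λ/μ = 4.7/7.5 = 0.626667
P(N ≥ n) = ρⁿ
P(N ≥ 6) = 0.626667^6
P(N ≥ 6) = 0.06056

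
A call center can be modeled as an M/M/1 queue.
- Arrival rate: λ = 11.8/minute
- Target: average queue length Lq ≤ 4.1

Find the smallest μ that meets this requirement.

For M/M/1: Lq = λ²/(μ(μ-λ))
Need Lq ≤ 4.1, i.e. μ(μ-λ) ≥ λ²/4.1
μ² - 11.8μ - 139.24/4.1 ≥ 0  →  μ² - 11.8μ - 33.96098 ≥ 0
Quadratic formula (positive root): μ = [λ + √(λ² + 4×33.96098)]/2
Discriminant: 139.24 + 4×33.96098 = 275.0839, √275.0839 = 16.5857
μ ≥ (11.8 + 16.5857)/2 = 14.1928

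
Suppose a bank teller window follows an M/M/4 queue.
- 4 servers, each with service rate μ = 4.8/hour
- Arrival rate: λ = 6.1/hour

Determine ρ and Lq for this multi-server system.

Traffic intensity: ρ = λ/(cμ) = 6.1/(4×4.8) = 0.3177
Since ρ = 0.3177 < 1, system is stable.
Offered load a = λ/μ = cρ = 6.1/4.8 = 1.2708
P₀ = [ Σₙ₌₀^3 aⁿ/n! + a^4/(4!(1-ρ)) ]⁻¹
Σ = a^0/0! + a^1/1! + a^2/2! + a^3/3! = 1.0000 + 1.2708 + 0.8075 + 0.3421 = 3.4204
a^4/(4!(1-ρ)) = 2.6083/(24 × 0.6823) = 0.1593
P₀ = 1/(3.4204 + 0.1593) = 0.2794
Lq = P₀·a^4·ρ / (4!(1-ρ)²) = 0.2794 × 2.6083 × 0.3177 / (24 × 0.4655) = 0.02072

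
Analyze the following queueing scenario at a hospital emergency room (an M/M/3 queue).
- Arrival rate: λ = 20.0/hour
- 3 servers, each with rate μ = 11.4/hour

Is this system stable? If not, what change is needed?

Stability requires ρ = λ/(cμ) < 1
ρ = 20.0/(3 × 11.4) = 20.0/34.20 = 0.5848
Since 0.5848 < 1, the system is STABLE.
The servers are busy 58.48% of the time.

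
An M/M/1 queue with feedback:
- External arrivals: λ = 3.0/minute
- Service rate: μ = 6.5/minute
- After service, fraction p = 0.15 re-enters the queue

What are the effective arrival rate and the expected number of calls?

Effective arrival rate: λ_eff = λ/(1-p) = 3.0/(1-0.15) = 3.0/0.85 = 3.52941
ρ = λ_eff/μ = 3.52941/6.5 = 0.54299
L = ρ/(1-ρ) = 0.54299/(1-0.54299) = 1.1881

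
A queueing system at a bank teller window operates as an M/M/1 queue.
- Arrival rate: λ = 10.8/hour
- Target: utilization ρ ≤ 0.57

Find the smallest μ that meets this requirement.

ρ = λ/μ, so μ = λ/ρ
μ ≥ 10.8/0.57 = 18.9474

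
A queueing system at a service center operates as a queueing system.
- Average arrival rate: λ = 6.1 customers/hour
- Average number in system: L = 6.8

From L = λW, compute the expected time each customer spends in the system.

Little's Law: L = λW, so W = L/λ
W = 6.8/6.1 = 1.1148 hours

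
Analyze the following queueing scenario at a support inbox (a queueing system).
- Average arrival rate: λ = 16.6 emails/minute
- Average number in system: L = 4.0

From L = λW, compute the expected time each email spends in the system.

Little's Law: L = λW, so W = L/λ
W = 4.0/16.6 = 0.2410 minutes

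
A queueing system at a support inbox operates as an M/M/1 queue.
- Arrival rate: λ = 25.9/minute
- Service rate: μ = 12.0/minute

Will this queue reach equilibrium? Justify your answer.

Stability requires ρ = λ/(cμ) < 1
ρ = 25.9/(1 × 12.0) = 25.9/12.00 = 2.1583
Since 2.1583 ≥ 1, the system is UNSTABLE.
Queue grows without bound. Need μ > λ = 25.9.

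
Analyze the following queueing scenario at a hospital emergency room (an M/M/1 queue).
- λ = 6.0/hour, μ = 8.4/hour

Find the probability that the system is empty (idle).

ρ = λ/μ = 6.0/8.4 = 0.7143
P(0) = 1 - ρ = 1 - 0.7143 = 0.2857
The server is idle 28.57% of the time.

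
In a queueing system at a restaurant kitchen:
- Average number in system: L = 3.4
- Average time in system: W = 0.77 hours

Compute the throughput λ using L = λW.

Little's Law: L = λW, so λ = L/W
λ = 3.4/0.77 = 4.4156 orders/hour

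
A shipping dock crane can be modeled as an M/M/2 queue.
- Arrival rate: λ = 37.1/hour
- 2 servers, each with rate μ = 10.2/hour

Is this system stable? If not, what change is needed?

Stability requires ρ = λ/(cμ) < 1
ρ = 37.1/(2 × 10.2) = 37.1/20.40 = 1.8186
Since 1.8186 ≥ 1, the system is UNSTABLE.
Need c > λ/μ = 37.1/10.2 = 3.64.
Minimum servers needed: c = 4.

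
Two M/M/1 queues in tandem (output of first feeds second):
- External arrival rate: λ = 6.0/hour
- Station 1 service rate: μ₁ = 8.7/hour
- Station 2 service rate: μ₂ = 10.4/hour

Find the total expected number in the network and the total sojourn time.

By Jackson's theorem, each station behaves as independent M/M/1.
Station 1: ρ₁ = 6.0/8.7 = 0.6897, L₁ = ρ₁/(1-ρ₁) = λ/(μ₁-λ) = 6.0/2.70 = 2.22222
Station 2: ρ₂ = 6.0/10.4 = 0.5769, L₂ = ρ₂/(1-ρ₂) = λ/(μ₂-λ) = 6.0/4.40 = 1.36364
Total: L = L₁ + L₂ = 2.22222 + 1.36364 = 3.58586
W = L/λ = 3.58586/6.0 = 0.5976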